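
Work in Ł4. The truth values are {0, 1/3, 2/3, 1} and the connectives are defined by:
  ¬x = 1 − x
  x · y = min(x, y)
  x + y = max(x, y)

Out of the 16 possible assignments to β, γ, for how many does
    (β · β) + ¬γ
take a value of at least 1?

β = 0, γ = 0 ↦ 1  ≥
β = 0, γ = 1/3 ↦ 2/3  <
β = 0, γ = 2/3 ↦ 1/3  <
β = 0, γ = 1 ↦ 0  <
β = 1/3, γ = 0 ↦ 1  ≥
β = 1/3, γ = 1/3 ↦ 2/3  <
β = 1/3, γ = 2/3 ↦ 1/3  <
β = 1/3, γ = 1 ↦ 1/3  <
β = 2/3, γ = 0 ↦ 1  ≥
β = 2/3, γ = 1/3 ↦ 2/3  <
β = 2/3, γ = 2/3 ↦ 2/3  <
β = 2/3, γ = 1 ↦ 2/3  <
β = 1, γ = 0 ↦ 1  ≥
β = 1, γ = 1/3 ↦ 1  ≥
β = 1, γ = 2/3 ↦ 1  ≥
β = 1, γ = 1 ↦ 1  ≥
So 7 of the 16 assignments meet the threshold.

7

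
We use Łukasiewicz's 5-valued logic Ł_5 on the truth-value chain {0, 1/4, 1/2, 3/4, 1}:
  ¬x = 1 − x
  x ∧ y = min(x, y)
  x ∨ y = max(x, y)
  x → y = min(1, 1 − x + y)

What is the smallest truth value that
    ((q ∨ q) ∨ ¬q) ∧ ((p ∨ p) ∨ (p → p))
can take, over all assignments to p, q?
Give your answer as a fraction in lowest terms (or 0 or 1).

Take p = 0, q = 1/2:
q ∨ q = 1/2 ∨ 1/2 = 1/2
¬q = ¬1/2 = 1/2
(q ∨ q) ∨ ¬q = 1/2 ∨ 1/2 = 1/2
p ∨ p = 0 ∨ 0 = 0
p → p = 0 → 0 = 1
(p ∨ p) ∨ (p → p) = 0 ∨ 1 = 1
((q ∨ q) ∨ ¬q) ∧ ((p ∨ p) ∨ (p → p)) = 1/2 ∧ 1 = 1/2
No assignment yields a value below 1/2, so this is the minimum.

1/2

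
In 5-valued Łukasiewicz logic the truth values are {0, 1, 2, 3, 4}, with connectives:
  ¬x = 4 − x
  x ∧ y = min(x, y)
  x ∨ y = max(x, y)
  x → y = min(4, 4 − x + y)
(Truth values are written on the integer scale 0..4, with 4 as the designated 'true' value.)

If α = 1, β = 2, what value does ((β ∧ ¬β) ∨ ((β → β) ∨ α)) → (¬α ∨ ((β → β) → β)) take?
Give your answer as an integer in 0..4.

3

¬β = ¬2 = 2
β ∧ ¬β = 2 ∧ 2 = 2
β → β = 2 → 2 = 4
(β → β) ∨ α = 4 ∨ 1 = 4
(β ∧ ¬β) ∨ ((β → β) ∨ α) = 2 ∨ 4 = 4
¬α = ¬1 = 3
β → β = 2 → 2 = 4
(β → β) → β = 4 → 2 = 2
¬α ∨ ((β → β) → β) = 3 ∨ 2 = 3
((β ∧ ¬β) ∨ ((β → β) ∨ α)) → (¬α ∨ ((β → β) → β)) = 4 → 3 = 3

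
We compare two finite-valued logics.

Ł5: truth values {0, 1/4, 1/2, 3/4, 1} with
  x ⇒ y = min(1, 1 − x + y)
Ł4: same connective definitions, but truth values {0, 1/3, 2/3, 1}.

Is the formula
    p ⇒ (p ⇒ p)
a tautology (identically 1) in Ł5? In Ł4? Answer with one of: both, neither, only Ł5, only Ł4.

both

In Ł5: every assignment gives 1 — tautology.
In Ł4: every assignment gives 1 — tautology.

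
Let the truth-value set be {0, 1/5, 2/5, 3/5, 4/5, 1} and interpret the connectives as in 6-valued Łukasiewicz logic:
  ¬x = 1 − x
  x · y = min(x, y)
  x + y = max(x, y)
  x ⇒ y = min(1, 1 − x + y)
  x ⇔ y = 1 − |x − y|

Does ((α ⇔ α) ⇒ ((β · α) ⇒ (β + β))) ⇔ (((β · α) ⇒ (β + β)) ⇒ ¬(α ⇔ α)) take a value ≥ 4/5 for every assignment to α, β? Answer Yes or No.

Counterexample: take α = 0, β = 0.
α ⇔ α = 0 ⇔ 0 = 1
β · α = 0 · 0 = 0
β + β = 0 + 0 = 0
(β · α) ⇒ (β + β) = 0 ⇒ 0 = 1
(α ⇔ α) ⇒ ((β · α) ⇒ (β + β)) = 1 ⇒ 1 = 1
β · α = 0 · 0 = 0
β + β = 0 + 0 = 0
(β · α) ⇒ (β + β) = 0 ⇒ 0 = 1
α ⇔ α = 0 ⇔ 0 = 1
¬(α ⇔ α) = ¬1 = 0
((β · α) ⇒ (β + β)) ⇒ ¬(α ⇔ α) = 1 ⇒ 0 = 0
((α ⇔ α) ⇒ ((β · α) ⇒ (β + β))) ⇔ (((β · α) ⇒ (β + β)) ⇒ ¬(α ⇔ α)) = 1 ⇔ 0 = 0
This gives 0, which is below 4/5.

No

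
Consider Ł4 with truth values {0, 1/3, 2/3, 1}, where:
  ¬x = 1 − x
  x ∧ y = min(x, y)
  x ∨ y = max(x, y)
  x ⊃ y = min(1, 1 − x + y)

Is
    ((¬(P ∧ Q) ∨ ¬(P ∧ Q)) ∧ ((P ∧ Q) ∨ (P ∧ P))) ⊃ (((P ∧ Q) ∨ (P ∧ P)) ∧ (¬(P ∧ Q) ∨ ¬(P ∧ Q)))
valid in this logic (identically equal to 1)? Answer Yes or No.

P = 0, Q = 0 ↦ 1
P = 0, Q = 1/3 ↦ 1
P = 0, Q = 2/3 ↦ 1
P = 0, Q = 1 ↦ 1
P = 1/3, Q = 0 ↦ 1
P = 1/3, Q = 1/3 ↦ 1
P = 1/3, Q = 2/3 ↦ 1
P = 1/3, Q = 1 ↦ 1
P = 2/3, Q = 0 ↦ 1
P = 2/3, Q = 1/3 ↦ 1
P = 2/3, Q = 2/3 ↦ 1
P = 2/3, Q = 1 ↦ 1
P = 1, Q = 0 ↦ 1
P = 1, Q = 1/3 ↦ 1
P = 1, Q = 2/3 ↦ 1
P = 1, Q = 1 ↦ 1
Every assignment gives a value ≥ 1.

Yes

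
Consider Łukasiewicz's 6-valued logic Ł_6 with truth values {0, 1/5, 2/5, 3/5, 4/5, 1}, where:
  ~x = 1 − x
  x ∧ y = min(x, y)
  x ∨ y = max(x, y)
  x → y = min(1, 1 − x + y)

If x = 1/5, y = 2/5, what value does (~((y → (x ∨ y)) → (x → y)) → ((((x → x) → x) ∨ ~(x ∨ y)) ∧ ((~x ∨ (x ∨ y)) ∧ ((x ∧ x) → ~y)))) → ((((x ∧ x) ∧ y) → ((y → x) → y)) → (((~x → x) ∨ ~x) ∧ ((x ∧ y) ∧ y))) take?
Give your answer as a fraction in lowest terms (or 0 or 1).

x ∨ y = 1/5 ∨ 2/5 = 2/5
y → (x ∨ y) = 2/5 → 2/5 = 1
x → y = 1/5 → 2/5 = 1
(y → (x ∨ y)) → (x → y) = 1 → 1 = 1
~((y → (x ∨ y)) → (x → y)) = ~1 = 0
x → x = 1/5 → 1/5 = 1
(x → x) → x = 1 → 1/5 = 1/5
x ∨ y = 1/5 ∨ 2/5 = 2/5
~(x ∨ y) = ~2/5 = 3/5
((x → x) → x) ∨ ~(x ∨ y) = 1/5 ∨ 3/5 = 3/5
~x = ~1/5 = 4/5
x ∨ y = 1/5 ∨ 2/5 = 2/5
~x ∨ (x ∨ y) = 4/5 ∨ 2/5 = 4/5
x ∧ x = 1/5 ∧ 1/5 = 1/5
~y = ~2/5 = 3/5
(x ∧ x) → ~y = 1/5 → 3/5 = 1
(~x ∨ (x ∨ y)) ∧ ((x ∧ x) → ~y) = 4/5 ∧ 1 = 4/5
(((x → x) → x) ∨ ~(x ∨ y)) ∧ ((~x ∨ (x ∨ y)) ∧ ((x ∧ x) → ~y)) = 3/5 ∧ 4/5 = 3/5
~((y → (x ∨ y)) → (x → y)) → ((((x → x) → x) ∨ ~(x ∨ y)) ∧ ((~x ∨ (x ∨ y)) ∧ ((x ∧ x) → ~y))) = 0 → 3/5 = 1
x ∧ x = 1/5 ∧ 1/5 = 1/5
(x ∧ x) ∧ y = 1/5 ∧ 2/5 = 1/5
y → x = 2/5 → 1/5 = 4/5
(y → x) → y = 4/5 → 2/5 = 3/5
((x ∧ x) ∧ y) → ((y → x) → y) = 1/5 → 3/5 = 1
~x = ~1/5 = 4/5
~x → x = 4/5 → 1/5 = 2/5
~x = ~1/5 = 4/5
(~x → x) ∨ ~x = 2/5 ∨ 4/5 = 4/5
x ∧ y = 1/5 ∧ 2/5 = 1/5
(x ∧ y) ∧ y = 1/5 ∧ 2/5 = 1/5
((~x → x) ∨ ~x) ∧ ((x ∧ y) ∧ y) = 4/5 ∧ 1/5 = 1/5
(((x ∧ x) ∧ y) → ((y → x) → y)) → (((~x → x) ∨ ~x) ∧ ((x ∧ y) ∧ y)) = 1 → 1/5 = 1/5
(~((y → (x ∨ y)) → (x → y)) → ((((x → x) → x) ∨ ~(x ∨ y)) ∧ ((~x ∨ (x ∨ y)) ∧ ((x ∧ x) → ~y)))) → ((((x ∧ x) ∧ y) → ((y → x) → y)) → (((~x → x) ∨ ~x) ∧ ((x ∧ y) ∧ y))) = 1 → 1/5 = 1/5

1/5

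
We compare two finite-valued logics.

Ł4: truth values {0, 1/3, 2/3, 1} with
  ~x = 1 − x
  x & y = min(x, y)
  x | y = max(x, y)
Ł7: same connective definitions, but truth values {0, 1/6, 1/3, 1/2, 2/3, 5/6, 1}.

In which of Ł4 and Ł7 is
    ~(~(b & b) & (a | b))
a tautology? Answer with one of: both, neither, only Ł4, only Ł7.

neither

In Ł4: at a = 0, b = 1/3 the value is 2/3 — not a tautology.
In Ł7: at a = 0, b = 1/6 the value is 5/6 — not a tautology.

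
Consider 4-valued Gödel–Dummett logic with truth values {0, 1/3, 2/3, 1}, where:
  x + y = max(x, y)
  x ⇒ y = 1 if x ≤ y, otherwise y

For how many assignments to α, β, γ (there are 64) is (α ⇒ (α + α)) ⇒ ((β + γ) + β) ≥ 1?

value 1: 28 assignments (counts)
value 2/3: 20 assignments
value 1/3: 12 assignments
value 0: 4 assignments
So 28 of the 64 assignments meet the threshold.

28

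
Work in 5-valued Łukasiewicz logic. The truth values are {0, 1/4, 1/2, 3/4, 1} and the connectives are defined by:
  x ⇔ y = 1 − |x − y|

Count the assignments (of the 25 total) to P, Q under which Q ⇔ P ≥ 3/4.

13

value 1: 5 assignments (counts)
value 3/4: 8 assignments (counts)
value 1/2: 6 assignments
value 1/4: 4 assignments
value 0: 2 assignments
So 13 of the 25 assignments meet the threshold.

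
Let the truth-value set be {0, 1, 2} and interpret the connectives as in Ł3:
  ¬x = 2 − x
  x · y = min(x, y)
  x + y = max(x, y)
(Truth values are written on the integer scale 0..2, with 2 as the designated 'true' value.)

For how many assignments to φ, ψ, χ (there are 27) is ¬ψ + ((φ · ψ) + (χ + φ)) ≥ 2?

19

value 2: 19 assignments (counts)
value 1: 7 assignments
value 0: 1 assignment
So 19 of the 27 assignments meet the threshold.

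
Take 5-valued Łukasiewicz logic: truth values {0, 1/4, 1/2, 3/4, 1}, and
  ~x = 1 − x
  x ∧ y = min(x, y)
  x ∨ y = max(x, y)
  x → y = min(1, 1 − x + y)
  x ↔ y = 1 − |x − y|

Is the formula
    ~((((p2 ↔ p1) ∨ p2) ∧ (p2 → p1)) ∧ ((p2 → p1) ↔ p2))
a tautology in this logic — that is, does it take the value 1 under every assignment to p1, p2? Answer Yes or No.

No

Counterexample: take p1 = 0, p2 = 1/4.
p2 ↔ p1 = 1/4 ↔ 0 = 3/4
(p2 ↔ p1) ∨ p2 = 3/4 ∨ 1/4 = 3/4
p2 → p1 = 1/4 → 0 = 3/4
((p2 ↔ p1) ∨ p2) ∧ (p2 → p1) = 3/4 ∧ 3/4 = 3/4
p2 → p1 = 1/4 → 0 = 3/4
(p2 → p1) ↔ p2 = 3/4 ↔ 1/4 = 1/2
(((p2 ↔ p1) ∨ p2) ∧ (p2 → p1)) ∧ ((p2 → p1) ↔ p2) = 3/4 ∧ 1/2 = 1/2
~((((p2 ↔ p1) ∨ p2) ∧ (p2 → p1)) ∧ ((p2 → p1) ↔ p2)) = ~1/2 = 1/2
This gives 1/2 ≠ 1.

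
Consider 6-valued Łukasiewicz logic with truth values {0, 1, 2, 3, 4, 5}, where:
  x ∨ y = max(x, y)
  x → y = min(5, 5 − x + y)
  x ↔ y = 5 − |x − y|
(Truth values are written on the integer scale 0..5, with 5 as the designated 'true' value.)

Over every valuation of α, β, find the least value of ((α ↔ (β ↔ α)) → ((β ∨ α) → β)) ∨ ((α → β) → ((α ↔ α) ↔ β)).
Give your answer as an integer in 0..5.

3

Take α = 3, β = 0:
β ↔ α = 0 ↔ 3 = 2
α ↔ (β ↔ α) = 3 ↔ 2 = 4
β ∨ α = 0 ∨ 3 = 3
(β ∨ α) → β = 3 → 0 = 2
(α ↔ (β ↔ α)) → ((β ∨ α) → β) = 4 → 2 = 3
α → β = 3 → 0 = 2
α ↔ α = 3 ↔ 3 = 5
(α ↔ α) ↔ β = 5 ↔ 0 = 0
(α → β) → ((α ↔ α) ↔ β) = 2 → 0 = 3
((α ↔ (β ↔ α)) → ((β ∨ α) → β)) ∨ ((α → β) → ((α ↔ α) ↔ β)) = 3 ∨ 3 = 3
No assignment yields a value below 3, so this is the minimum.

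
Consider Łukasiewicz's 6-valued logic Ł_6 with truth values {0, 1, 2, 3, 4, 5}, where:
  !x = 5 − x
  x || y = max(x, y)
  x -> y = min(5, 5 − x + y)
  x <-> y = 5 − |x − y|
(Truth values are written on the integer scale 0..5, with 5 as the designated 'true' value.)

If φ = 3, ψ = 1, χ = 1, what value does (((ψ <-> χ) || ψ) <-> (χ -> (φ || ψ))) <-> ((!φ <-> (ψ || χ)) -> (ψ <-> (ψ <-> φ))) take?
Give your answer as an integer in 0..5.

4

ψ <-> χ = 1 <-> 1 = 5
(ψ <-> χ) || ψ = 5 || 1 = 5
φ || ψ = 3 || 1 = 3
χ -> (φ || ψ) = 1 -> 3 = 5
((ψ <-> χ) || ψ) <-> (χ -> (φ || ψ)) = 5 <-> 5 = 5
!φ = !3 = 2
ψ || χ = 1 || 1 = 1
!φ <-> (ψ || χ) = 2 <-> 1 = 4
ψ <-> φ = 1 <-> 3 = 3
ψ <-> (ψ <-> φ) = 1 <-> 3 = 3
(!φ <-> (ψ || χ)) -> (ψ <-> (ψ <-> φ)) = 4 -> 3 = 4
(((ψ <-> χ) || ψ) <-> (χ -> (φ || ψ))) <-> ((!φ <-> (ψ || χ)) -> (ψ <-> (ψ <-> φ))) = 5 <-> 4 = 4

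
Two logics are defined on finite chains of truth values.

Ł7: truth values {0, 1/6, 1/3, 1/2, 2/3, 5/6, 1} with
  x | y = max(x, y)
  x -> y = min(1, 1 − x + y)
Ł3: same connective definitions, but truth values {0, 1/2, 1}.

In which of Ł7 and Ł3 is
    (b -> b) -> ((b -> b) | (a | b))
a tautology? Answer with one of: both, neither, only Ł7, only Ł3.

In Ł7: every assignment gives 1 — tautology.
In Ł3: every assignment gives 1 — tautology.

both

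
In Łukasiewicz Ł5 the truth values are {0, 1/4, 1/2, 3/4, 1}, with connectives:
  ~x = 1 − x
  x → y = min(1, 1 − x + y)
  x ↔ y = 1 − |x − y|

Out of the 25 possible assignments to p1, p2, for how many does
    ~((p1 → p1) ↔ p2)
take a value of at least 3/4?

value 1: 5 assignments (counts)
value 3/4: 5 assignments (counts)
value 1/2: 5 assignments
value 1/4: 5 assignments
value 0: 5 assignments
So 10 of the 25 assignments meet the threshold.

10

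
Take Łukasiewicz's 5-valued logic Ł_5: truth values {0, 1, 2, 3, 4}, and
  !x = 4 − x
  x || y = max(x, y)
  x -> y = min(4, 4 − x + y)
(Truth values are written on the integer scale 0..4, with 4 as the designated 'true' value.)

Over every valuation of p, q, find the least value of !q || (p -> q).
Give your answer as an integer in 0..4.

2

Take p = 4, q = 2:
!q = !2 = 2
p -> q = 4 -> 2 = 2
!q || (p -> q) = 2 || 2 = 2
No assignment yields a value below 2, so this is the minimum.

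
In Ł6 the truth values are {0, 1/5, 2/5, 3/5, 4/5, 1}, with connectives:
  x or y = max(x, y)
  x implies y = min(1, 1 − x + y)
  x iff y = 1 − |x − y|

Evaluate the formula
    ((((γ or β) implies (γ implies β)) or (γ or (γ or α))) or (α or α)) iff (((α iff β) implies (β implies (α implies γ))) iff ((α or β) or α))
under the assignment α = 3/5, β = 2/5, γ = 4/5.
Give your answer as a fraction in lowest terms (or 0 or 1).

4/5

γ or β = 4/5 or 2/5 = 4/5
γ implies β = 4/5 implies 2/5 = 3/5
(γ or β) implies (γ implies β) = 4/5 implies 3/5 = 4/5
γ or α = 4/5 or 3/5 = 4/5
γ or (γ or α) = 4/5 or 4/5 = 4/5
((γ or β) implies (γ implies β)) or (γ or (γ or α)) = 4/5 or 4/5 = 4/5
α or α = 3/5 or 3/5 = 3/5
(((γ or β) implies (γ implies β)) or (γ or (γ or α))) or (α or α) = 4/5 or 3/5 = 4/5
α iff β = 3/5 iff 2/5 = 4/5
α implies γ = 3/5 implies 4/5 = 1
β implies (α implies γ) = 2/5 implies 1 = 1
(α iff β) implies (β implies (α implies γ)) = 4/5 implies 1 = 1
α or β = 3/5 or 2/5 = 3/5
(α or β) or α = 3/5 or 3/5 = 3/5
((α iff β) implies (β implies (α implies γ))) iff ((α or β) or α) = 1 iff 3/5 = 3/5
((((γ or β) implies (γ implies β)) or (γ or (γ or α))) or (α or α)) iff (((α iff β) implies (β implies (α implies γ))) iff ((α or β) or α)) = 4/5 iff 3/5 = 4/5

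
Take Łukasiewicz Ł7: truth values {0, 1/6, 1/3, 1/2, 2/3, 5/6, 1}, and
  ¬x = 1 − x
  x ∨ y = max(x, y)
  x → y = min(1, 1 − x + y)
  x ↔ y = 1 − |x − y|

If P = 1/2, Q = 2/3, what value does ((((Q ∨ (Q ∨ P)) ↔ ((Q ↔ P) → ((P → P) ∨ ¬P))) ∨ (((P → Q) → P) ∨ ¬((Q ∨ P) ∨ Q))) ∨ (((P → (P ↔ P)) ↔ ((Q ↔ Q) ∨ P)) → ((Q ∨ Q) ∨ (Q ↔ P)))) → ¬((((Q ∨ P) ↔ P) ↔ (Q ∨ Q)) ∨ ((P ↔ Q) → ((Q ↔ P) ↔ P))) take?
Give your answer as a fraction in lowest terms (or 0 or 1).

Q ∨ P = 2/3 ∨ 1/2 = 2/3
Q ∨ (Q ∨ P) = 2/3 ∨ 2/3 = 2/3
Q ↔ P = 2/3 ↔ 1/2 = 5/6
P → P = 1/2 → 1/2 = 1
¬P = ¬1/2 = 1/2
(P → P) ∨ ¬P = 1 ∨ 1/2 = 1
(Q ↔ P) → ((P → P) ∨ ¬P) = 5/6 → 1 = 1
(Q ∨ (Q ∨ P)) ↔ ((Q ↔ P) → ((P → P) ∨ ¬P)) = 2/3 ↔ 1 = 2/3
P → Q = 1/2 → 2/3 = 1
(P → Q) → P = 1 → 1/2 = 1/2
Q ∨ P = 2/3 ∨ 1/2 = 2/3
(Q ∨ P) ∨ Q = 2/3 ∨ 2/3 = 2/3
¬((Q ∨ P) ∨ Q) = ¬2/3 = 1/3
((P → Q) → P) ∨ ¬((Q ∨ P) ∨ Q) = 1/2 ∨ 1/3 = 1/2
((Q ∨ (Q ∨ P)) ↔ ((Q ↔ P) → ((P → P) ∨ ¬P))) ∨ (((P → Q) → P) ∨ ¬((Q ∨ P) ∨ Q)) = 2/3 ∨ 1/2 = 2/3
P ↔ P = 1/2 ↔ 1/2 = 1
P → (P ↔ P) = 1/2 → 1 = 1
Q ↔ Q = 2/3 ↔ 2/3 = 1
(Q ↔ Q) ∨ P = 1 ∨ 1/2 = 1
(P → (P ↔ P)) ↔ ((Q ↔ Q) ∨ P) = 1 ↔ 1 = 1
Q ∨ Q = 2/3 ∨ 2/3 = 2/3
Q ↔ P = 2/3 ↔ 1/2 = 5/6
(Q ∨ Q) ∨ (Q ↔ P) = 2/3 ∨ 5/6 = 5/6
((P → (P ↔ P)) ↔ ((Q ↔ Q) ∨ P)) → ((Q ∨ Q) ∨ (Q ↔ P)) = 1 → 5/6 = 5/6
(((Q ∨ (Q ∨ P)) ↔ ((Q ↔ P) → ((P → P) ∨ ¬P))) ∨ (((P → Q) → P) ∨ ¬((Q ∨ P) ∨ Q))) ∨ (((P → (P ↔ P)) ↔ ((Q ↔ Q) ∨ P)) → ((Q ∨ Q) ∨ (Q ↔ P))) = 2/3 ∨ 5/6 = 5/6
Q ∨ P = 2/3 ∨ 1/2 = 2/3
(Q ∨ P) ↔ P = 2/3 ↔ 1/2 = 5/6
Q ∨ Q = 2/3 ∨ 2/3 = 2/3
((Q ∨ P) ↔ P) ↔ (Q ∨ Q) = 5/6 ↔ 2/3 = 5/6
P ↔ Q = 1/2 ↔ 2/3 = 5/6
Q ↔ P = 2/3 ↔ 1/2 = 5/6
(Q ↔ P) ↔ P = 5/6 ↔ 1/2 = 2/3
(P ↔ Q) → ((Q ↔ P) ↔ P) = 5/6 → 2/3 = 5/6
(((Q ∨ P) ↔ P) ↔ (Q ∨ Q)) ∨ ((P ↔ Q) → ((Q ↔ P) ↔ P)) = 5/6 ∨ 5/6 = 5/6
¬((((Q ∨ P) ↔ P) ↔ (Q ∨ Q)) ∨ ((P ↔ Q) → ((Q ↔ P) ↔ P))) = ¬5/6 = 1/6
((((Q ∨ (Q ∨ P)) ↔ ((Q ↔ P) → ((P → P) ∨ ¬P))) ∨ (((P → Q) → P) ∨ ¬((Q ∨ P) ∨ Q))) ∨ (((P → (P ↔ P)) ↔ ((Q ↔ Q) ∨ P)) → ((Q ∨ Q) ∨ (Q ↔ P)))) → ¬((((Q ∨ P) ↔ P) ↔ (Q ∨ Q)) ∨ ((P ↔ Q) → ((Q ↔ P) ↔ P))) = 5/6 → 1/6 = 1/3

1/3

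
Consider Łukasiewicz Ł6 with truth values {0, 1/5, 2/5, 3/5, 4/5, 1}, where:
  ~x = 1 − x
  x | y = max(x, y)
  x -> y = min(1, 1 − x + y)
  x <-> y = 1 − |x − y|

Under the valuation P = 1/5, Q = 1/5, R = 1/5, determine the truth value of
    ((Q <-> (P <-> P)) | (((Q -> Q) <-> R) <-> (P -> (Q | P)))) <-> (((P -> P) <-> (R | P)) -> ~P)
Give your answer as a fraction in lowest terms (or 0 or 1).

P <-> P = 1/5 <-> 1/5 = 1
Q <-> (P <-> P) = 1/5 <-> 1 = 1/5
Q -> Q = 1/5 -> 1/5 = 1
(Q -> Q) <-> R = 1 <-> 1/5 = 1/5
Q | P = 1/5 | 1/5 = 1/5
P -> (Q | P) = 1/5 -> 1/5 = 1
((Q -> Q) <-> R) <-> (P -> (Q | P)) = 1/5 <-> 1 = 1/5
(Q <-> (P <-> P)) | (((Q -> Q) <-> R) <-> (P -> (Q | P))) = 1/5 | 1/5 = 1/5
P -> P = 1/5 -> 1/5 = 1
R | P = 1/5 | 1/5 = 1/5
(P -> P) <-> (R | P) = 1 <-> 1/5 = 1/5
~P = ~1/5 = 4/5
((P -> P) <-> (R | P)) -> ~P = 1/5 -> 4/5 = 1
((Q <-> (P <-> P)) | (((Q -> Q) <-> R) <-> (P -> (Q | P)))) <-> (((P -> P) <-> (R | P)) -> ~P) = 1/5 <-> 1 = 1/5

1/5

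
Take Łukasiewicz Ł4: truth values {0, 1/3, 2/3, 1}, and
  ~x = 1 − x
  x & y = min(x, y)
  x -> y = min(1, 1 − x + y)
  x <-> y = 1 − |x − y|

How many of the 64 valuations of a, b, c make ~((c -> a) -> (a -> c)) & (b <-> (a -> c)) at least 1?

1

value 1: 1 assignment (counts)
value 2/3: 7 assignments
value 1/3: 15 assignments
value 0: 41 assignments
So 1 of the 64 assignments meets the threshold.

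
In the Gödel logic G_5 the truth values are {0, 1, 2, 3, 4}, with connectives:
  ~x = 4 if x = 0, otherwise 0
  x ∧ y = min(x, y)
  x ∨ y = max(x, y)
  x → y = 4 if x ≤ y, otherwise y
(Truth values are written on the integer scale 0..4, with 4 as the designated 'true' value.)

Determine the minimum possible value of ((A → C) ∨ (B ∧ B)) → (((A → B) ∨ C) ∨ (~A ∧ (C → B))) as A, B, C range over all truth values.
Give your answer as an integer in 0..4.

Take A = 1, B = 0, C = 1:
A → C = 1 → 1 = 4
B ∧ B = 0 ∧ 0 = 0
(A → C) ∨ (B ∧ B) = 4 ∨ 0 = 4
A → B = 1 → 0 = 0
(A → B) ∨ C = 0 ∨ 1 = 1
~A = ~1 = 0
C → B = 1 → 0 = 0
~A ∧ (C → B) = 0 ∧ 0 = 0
((A → B) ∨ C) ∨ (~A ∧ (C → B)) = 1 ∨ 0 = 1
((A → C) ∨ (B ∧ B)) → (((A → B) ∨ C) ∨ (~A ∧ (C → B))) = 4 → 1 = 1
No assignment yields a value below 1, so this is the minimum.

1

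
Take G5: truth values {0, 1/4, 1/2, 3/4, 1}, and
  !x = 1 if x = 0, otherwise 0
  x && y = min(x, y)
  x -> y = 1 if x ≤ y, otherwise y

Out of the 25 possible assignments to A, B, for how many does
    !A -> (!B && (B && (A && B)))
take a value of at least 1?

20

value 1: 20 assignments (counts)
value 0: 5 assignments
So 20 of the 25 assignments meet the threshold.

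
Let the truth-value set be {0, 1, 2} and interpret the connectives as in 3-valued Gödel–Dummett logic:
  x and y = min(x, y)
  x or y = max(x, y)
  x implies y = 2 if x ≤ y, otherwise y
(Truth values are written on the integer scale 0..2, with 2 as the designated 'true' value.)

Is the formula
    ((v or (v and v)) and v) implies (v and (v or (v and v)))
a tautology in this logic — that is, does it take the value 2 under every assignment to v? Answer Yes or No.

v = 0 ↦ 2
v = 1 ↦ 2
v = 2 ↦ 2
Every assignment gives a value ≥ 2.

Yes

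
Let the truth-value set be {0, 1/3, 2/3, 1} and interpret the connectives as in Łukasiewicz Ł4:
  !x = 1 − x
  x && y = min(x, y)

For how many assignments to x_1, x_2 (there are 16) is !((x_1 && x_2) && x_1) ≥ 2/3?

12

x_1 = 0, x_2 = 0 ↦ 1  ≥
x_1 = 0, x_2 = 1/3 ↦ 1  ≥
x_1 = 0, x_2 = 2/3 ↦ 1  ≥
x_1 = 0, x_2 = 1 ↦ 1  ≥
x_1 = 1/3, x_2 = 0 ↦ 1  ≥
x_1 = 1/3, x_2 = 1/3 ↦ 2/3  ≥
x_1 = 1/3, x_2 = 2/3 ↦ 2/3  ≥
x_1 = 1/3, x_2 = 1 ↦ 2/3  ≥
x_1 = 2/3, x_2 = 0 ↦ 1  ≥
x_1 = 2/3, x_2 = 1/3 ↦ 2/3  ≥
x_1 = 2/3, x_2 = 2/3 ↦ 1/3  <
x_1 = 2/3, x_2 = 1 ↦ 1/3  <
x_1 = 1, x_2 = 0 ↦ 1  ≥
x_1 = 1, x_2 = 1/3 ↦ 2/3  ≥
x_1 = 1, x_2 = 2/3 ↦ 1/3  <
x_1 = 1, x_2 = 1 ↦ 0  <
So 12 of the 16 assignments meet the threshold.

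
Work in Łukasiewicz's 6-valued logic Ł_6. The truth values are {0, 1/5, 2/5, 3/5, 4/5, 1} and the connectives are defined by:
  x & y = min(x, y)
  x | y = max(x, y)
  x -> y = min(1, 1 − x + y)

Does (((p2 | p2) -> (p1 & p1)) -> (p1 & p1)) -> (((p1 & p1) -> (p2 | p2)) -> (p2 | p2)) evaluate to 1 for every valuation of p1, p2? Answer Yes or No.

At p1 = 2/5, p2 = 4/5, for instance:
p2 | p2 = 4/5 | 4/5 = 4/5
p1 & p1 = 2/5 & 2/5 = 2/5
(p2 | p2) -> (p1 & p1) = 4/5 -> 2/5 = 3/5
((p2 | p2) -> (p1 & p1)) -> (p1 & p1) = 3/5 -> 2/5 = 4/5
(p1 & p1) -> (p2 | p2) = 2/5 -> 4/5 = 1
((p1 & p1) -> (p2 | p2)) -> (p2 | p2) = 1 -> 4/5 = 4/5
(((p2 | p2) -> (p1 & p1)) -> (p1 & p1)) -> (((p1 & p1) -> (p2 | p2)) -> (p2 | p2)) = 4/5 -> 4/5 = 1
and checking the remaining 35 assignments likewise gives ≥ 1 in every case.

Yes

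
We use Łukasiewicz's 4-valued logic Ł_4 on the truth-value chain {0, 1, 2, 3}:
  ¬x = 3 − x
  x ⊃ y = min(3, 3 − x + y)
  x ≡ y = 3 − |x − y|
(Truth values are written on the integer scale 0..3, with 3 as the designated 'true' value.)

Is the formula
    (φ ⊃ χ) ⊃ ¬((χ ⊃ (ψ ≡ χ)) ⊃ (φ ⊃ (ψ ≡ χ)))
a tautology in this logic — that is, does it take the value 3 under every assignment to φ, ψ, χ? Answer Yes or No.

Counterexample: take φ = 0, ψ = 0, χ = 0.
φ ⊃ χ = 0 ⊃ 0 = 3
ψ ≡ χ = 0 ≡ 0 = 3
χ ⊃ (ψ ≡ χ) = 0 ⊃ 3 = 3
φ ⊃ (ψ ≡ χ) = 0 ⊃ 3 = 3
(χ ⊃ (ψ ≡ χ)) ⊃ (φ ⊃ (ψ ≡ χ)) = 3 ⊃ 3 = 3
¬((χ ⊃ (ψ ≡ χ)) ⊃ (φ ⊃ (ψ ≡ χ))) = ¬3 = 0
(φ ⊃ χ) ⊃ ¬((χ ⊃ (ψ ≡ χ)) ⊃ (φ ⊃ (ψ ≡ χ))) = 3 ⊃ 0 = 0
This gives 0 ≠ 3.

No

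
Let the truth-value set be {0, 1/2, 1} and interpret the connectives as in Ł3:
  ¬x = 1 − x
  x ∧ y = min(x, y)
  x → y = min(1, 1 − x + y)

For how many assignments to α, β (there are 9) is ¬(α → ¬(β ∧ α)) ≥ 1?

α = 0, β = 0 ↦ 0  <
α = 0, β = 1/2 ↦ 0  <
α = 0, β = 1 ↦ 0  <
α = 1/2, β = 0 ↦ 0  <
α = 1/2, β = 1/2 ↦ 0  <
α = 1/2, β = 1 ↦ 0  <
α = 1, β = 0 ↦ 0  <
α = 1, β = 1/2 ↦ 1/2  <
α = 1, β = 1 ↦ 1  ≥
So 1 of the 9 assignments meets the threshold.

1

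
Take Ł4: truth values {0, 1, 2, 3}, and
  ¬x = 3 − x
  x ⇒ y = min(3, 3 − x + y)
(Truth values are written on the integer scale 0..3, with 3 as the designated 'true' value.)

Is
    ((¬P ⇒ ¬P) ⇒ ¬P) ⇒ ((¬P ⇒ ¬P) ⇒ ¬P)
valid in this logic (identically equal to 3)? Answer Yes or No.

Yes

P = 0 ↦ 3
P = 1 ↦ 3
P = 2 ↦ 3
P = 3 ↦ 3
Every assignment gives a value ≥ 3.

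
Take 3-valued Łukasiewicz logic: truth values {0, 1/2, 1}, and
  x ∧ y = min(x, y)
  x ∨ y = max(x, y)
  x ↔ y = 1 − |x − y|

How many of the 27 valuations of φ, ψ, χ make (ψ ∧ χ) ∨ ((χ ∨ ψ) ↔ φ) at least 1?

value 1: 11 assignments (counts)
value 1/2: 13 assignments
value 0: 3 assignments
So 11 of the 27 assignments meet the threshold.

11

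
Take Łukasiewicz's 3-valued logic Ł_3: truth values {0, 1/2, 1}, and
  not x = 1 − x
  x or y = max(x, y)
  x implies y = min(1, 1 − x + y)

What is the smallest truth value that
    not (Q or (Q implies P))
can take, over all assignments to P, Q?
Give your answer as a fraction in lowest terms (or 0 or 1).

Take P = 0, Q = 0:
Q implies P = 0 implies 0 = 1
Q or (Q implies P) = 0 or 1 = 1
not (Q or (Q implies P)) = not 1 = 0
No assignment yields a value below 0, so this is the minimum.

0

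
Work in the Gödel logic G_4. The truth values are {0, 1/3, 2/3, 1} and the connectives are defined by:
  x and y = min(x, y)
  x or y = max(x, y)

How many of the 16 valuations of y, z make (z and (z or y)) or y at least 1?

7

y = 0, z = 0 ↦ 0  <
y = 0, z = 1/3 ↦ 1/3  <
y = 0, z = 2/3 ↦ 2/3  <
y = 0, z = 1 ↦ 1  ≥
y = 1/3, z = 0 ↦ 1/3  <
y = 1/3, z = 1/3 ↦ 1/3  <
y = 1/3, z = 2/3 ↦ 2/3  <
y = 1/3, z = 1 ↦ 1  ≥
y = 2/3, z = 0 ↦ 2/3  <
y = 2/3, z = 1/3 ↦ 2/3  <
y = 2/3, z = 2/3 ↦ 2/3  <
y = 2/3, z = 1 ↦ 1  ≥
y = 1, z = 0 ↦ 1  ≥
y = 1, z = 1/3 ↦ 1  ≥
y = 1, z = 2/3 ↦ 1  ≥
y = 1, z = 1 ↦ 1  ≥
So 7 of the 16 assignments meet the threshold.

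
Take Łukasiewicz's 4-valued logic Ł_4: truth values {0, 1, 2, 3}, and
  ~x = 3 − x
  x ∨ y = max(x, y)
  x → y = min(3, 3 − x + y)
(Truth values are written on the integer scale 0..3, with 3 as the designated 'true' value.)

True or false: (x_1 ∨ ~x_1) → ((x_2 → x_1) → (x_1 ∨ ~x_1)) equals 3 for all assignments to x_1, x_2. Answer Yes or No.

Yes

x_1 = 0, x_2 = 0 ↦ 3
x_1 = 0, x_2 = 1 ↦ 3
x_1 = 0, x_2 = 2 ↦ 3
x_1 = 0, x_2 = 3 ↦ 3
x_1 = 1, x_2 = 0 ↦ 3
x_1 = 1, x_2 = 1 ↦ 3
x_1 = 1, x_2 = 2 ↦ 3
x_1 = 1, x_2 = 3 ↦ 3
x_1 = 2, x_2 = 0 ↦ 3
x_1 = 2, x_2 = 1 ↦ 3
x_1 = 2, x_2 = 2 ↦ 3
x_1 = 2, x_2 = 3 ↦ 3
x_1 = 3, x_2 = 0 ↦ 3
x_1 = 3, x_2 = 1 ↦ 3
x_1 = 3, x_2 = 2 ↦ 3
x_1 = 3, x_2 = 3 ↦ 3
Every assignment gives a value ≥ 3.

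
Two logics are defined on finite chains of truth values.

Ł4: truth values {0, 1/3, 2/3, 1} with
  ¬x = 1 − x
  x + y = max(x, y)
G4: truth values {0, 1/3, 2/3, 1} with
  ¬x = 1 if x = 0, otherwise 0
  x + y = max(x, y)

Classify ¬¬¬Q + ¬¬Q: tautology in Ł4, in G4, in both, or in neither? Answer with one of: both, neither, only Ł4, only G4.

In Ł4: at Q = 1/3 the value is 2/3 — not a tautology.
In G4: every assignment gives 1 — tautology.

only G4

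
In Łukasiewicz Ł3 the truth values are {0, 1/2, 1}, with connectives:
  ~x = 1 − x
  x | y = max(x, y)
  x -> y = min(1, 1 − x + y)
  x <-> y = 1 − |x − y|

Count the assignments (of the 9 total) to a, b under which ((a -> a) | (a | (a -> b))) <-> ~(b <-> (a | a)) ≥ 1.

a = 0, b = 0 ↦ 0  <
a = 0, b = 1/2 ↦ 1/2  <
a = 0, b = 1 ↦ 1  ≥
a = 1/2, b = 0 ↦ 1/2  <
a = 1/2, b = 1/2 ↦ 0  <
a = 1/2, b = 1 ↦ 1/2  <
a = 1, b = 0 ↦ 1  ≥
a = 1, b = 1/2 ↦ 1/2  <
a = 1, b = 1 ↦ 0  <
So 2 of the 9 assignments meet the threshold.

2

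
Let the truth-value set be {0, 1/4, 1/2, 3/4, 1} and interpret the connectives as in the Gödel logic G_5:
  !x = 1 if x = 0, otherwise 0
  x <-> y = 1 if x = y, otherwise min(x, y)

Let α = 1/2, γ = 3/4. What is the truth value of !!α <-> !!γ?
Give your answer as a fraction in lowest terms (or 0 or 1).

!α = !1/2 = 0
!!α = !0 = 1
!γ = !3/4 = 0
!!γ = !0 = 1
!!α <-> !!γ = 1 <-> 1 = 1

1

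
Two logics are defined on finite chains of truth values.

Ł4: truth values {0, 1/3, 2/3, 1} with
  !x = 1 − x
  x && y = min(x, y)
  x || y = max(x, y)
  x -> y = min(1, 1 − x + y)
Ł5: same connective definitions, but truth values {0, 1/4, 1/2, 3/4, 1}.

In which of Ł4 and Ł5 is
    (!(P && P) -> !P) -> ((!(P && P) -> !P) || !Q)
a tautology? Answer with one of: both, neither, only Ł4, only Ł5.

both

In Ł4: every assignment gives 1 — tautology.
In Ł5: every assignment gives 1 — tautology.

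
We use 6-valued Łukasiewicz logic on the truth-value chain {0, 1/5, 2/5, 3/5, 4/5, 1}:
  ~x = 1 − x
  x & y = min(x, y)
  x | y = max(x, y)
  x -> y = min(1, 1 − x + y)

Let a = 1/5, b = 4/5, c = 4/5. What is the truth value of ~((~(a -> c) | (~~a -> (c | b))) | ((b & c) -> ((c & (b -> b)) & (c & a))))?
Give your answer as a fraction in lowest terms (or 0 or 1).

a -> c = 1/5 -> 4/5 = 1
~(a -> c) = ~1 = 0
~a = ~1/5 = 4/5
~~a = ~4/5 = 1/5
c | b = 4/5 | 4/5 = 4/5
~~a -> (c | b) = 1/5 -> 4/5 = 1
~(a -> c) | (~~a -> (c | b)) = 0 | 1 = 1
b & c = 4/5 & 4/5 = 4/5
b -> b = 4/5 -> 4/5 = 1
c & (b -> b) = 4/5 & 1 = 4/5
c & a = 4/5 & 1/5 = 1/5
(c & (b -> b)) & (c & a) = 4/5 & 1/5 = 1/5
(b & c) -> ((c & (b -> b)) & (c & a)) = 4/5 -> 1/5 = 2/5
(~(a -> c) | (~~a -> (c | b))) | ((b & c) -> ((c & (b -> b)) & (c & a))) = 1 | 2/5 = 1
~((~(a -> c) | (~~a -> (c | b))) | ((b & c) -> ((c & (b -> b)) & (c & a)))) = ~1 = 0

0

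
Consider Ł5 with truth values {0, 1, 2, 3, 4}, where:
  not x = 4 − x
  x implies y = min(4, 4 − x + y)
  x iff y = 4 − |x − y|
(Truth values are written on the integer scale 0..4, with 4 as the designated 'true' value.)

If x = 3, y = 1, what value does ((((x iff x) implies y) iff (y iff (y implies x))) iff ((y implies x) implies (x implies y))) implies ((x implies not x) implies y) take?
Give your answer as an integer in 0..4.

4

x iff x = 3 iff 3 = 4
(x iff x) implies y = 4 implies 1 = 1
y implies x = 1 implies 3 = 4
y iff (y implies x) = 1 iff 4 = 1
((x iff x) implies y) iff (y iff (y implies x)) = 1 iff 1 = 4
y implies x = 1 implies 3 = 4
x implies y = 3 implies 1 = 2
(y implies x) implies (x implies y) = 4 implies 2 = 2
(((x iff x) implies y) iff (y iff (y implies x))) iff ((y implies x) implies (x implies y)) = 4 iff 2 = 2
not x = not 3 = 1
x implies not x = 3 implies 1 = 2
(x implies not x) implies y = 2 implies 1 = 3
((((x iff x) implies y) iff (y iff (y implies x))) iff ((y implies x) implies (x implies y))) implies ((x implies not x) implies y) = 2 implies 3 = 4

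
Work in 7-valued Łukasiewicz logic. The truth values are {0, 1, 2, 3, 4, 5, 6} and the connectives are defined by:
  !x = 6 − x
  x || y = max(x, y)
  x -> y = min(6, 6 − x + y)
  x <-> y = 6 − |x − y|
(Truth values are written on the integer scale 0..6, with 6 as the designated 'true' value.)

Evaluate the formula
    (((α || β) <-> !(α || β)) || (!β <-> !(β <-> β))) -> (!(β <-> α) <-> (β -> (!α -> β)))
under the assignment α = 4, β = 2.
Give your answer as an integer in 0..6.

α || β = 4 || 2 = 4
α || β = 4 || 2 = 4
!(α || β) = !4 = 2
(α || β) <-> !(α || β) = 4 <-> 2 = 4
!β = !2 = 4
β <-> β = 2 <-> 2 = 6
!(β <-> β) = !6 = 0
!β <-> !(β <-> β) = 4 <-> 0 = 2
((α || β) <-> !(α || β)) || (!β <-> !(β <-> β)) = 4 || 2 = 4
β <-> α = 2 <-> 4 = 4
!(β <-> α) = !4 = 2
!α = !4 = 2
!α -> β = 2 -> 2 = 6
β -> (!α -> β) = 2 -> 6 = 6
!(β <-> α) <-> (β -> (!α -> β)) = 2 <-> 6 = 2
(((α || β) <-> !(α || β)) || (!β <-> !(β <-> β))) -> (!(β <-> α) <-> (β -> (!α -> β))) = 4 -> 2 = 4

4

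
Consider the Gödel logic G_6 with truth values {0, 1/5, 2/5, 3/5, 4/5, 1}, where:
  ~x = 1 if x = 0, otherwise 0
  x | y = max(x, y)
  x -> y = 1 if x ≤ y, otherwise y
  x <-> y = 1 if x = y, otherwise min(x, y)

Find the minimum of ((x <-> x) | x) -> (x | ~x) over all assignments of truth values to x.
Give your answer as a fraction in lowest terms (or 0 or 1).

1/5

Take x = 1/5:
x <-> x = 1/5 <-> 1/5 = 1
(x <-> x) | x = 1 | 1/5 = 1
~x = ~1/5 = 0
x | ~x = 1/5 | 0 = 1/5
((x <-> x) | x) -> (x | ~x) = 1 -> 1/5 = 1/5
No assignment yields a value below 1/5, so this is the minimum.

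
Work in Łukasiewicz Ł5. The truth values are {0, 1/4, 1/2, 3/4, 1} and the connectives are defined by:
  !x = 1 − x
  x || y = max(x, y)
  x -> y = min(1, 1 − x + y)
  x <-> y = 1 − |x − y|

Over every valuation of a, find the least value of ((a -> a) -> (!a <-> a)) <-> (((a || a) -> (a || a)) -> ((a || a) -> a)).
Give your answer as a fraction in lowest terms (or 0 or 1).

0

Take a = 0:
a -> a = 0 -> 0 = 1
!a = !0 = 1
!a <-> a = 1 <-> 0 = 0
(a -> a) -> (!a <-> a) = 1 -> 0 = 0
a || a = 0 || 0 = 0
a || a = 0 || 0 = 0
(a || a) -> (a || a) = 0 -> 0 = 1
a || a = 0 || 0 = 0
(a || a) -> a = 0 -> 0 = 1
((a || a) -> (a || a)) -> ((a || a) -> a) = 1 -> 1 = 1
((a -> a) -> (!a <-> a)) <-> (((a || a) -> (a || a)) -> ((a || a) -> a)) = 0 <-> 1 = 0
No assignment yields a value below 0, so this is the minimum.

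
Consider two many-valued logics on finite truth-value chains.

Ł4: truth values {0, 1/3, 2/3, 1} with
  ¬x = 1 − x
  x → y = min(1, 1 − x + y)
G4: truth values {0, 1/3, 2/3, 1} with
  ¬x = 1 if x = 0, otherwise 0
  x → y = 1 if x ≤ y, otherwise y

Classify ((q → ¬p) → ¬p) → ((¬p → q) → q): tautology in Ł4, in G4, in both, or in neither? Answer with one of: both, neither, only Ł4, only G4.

only Ł4

In Ł4: every assignment gives 1 — tautology.
In G4: at p = 1/3, q = 1/3 the value is 1/3 — not a tautology.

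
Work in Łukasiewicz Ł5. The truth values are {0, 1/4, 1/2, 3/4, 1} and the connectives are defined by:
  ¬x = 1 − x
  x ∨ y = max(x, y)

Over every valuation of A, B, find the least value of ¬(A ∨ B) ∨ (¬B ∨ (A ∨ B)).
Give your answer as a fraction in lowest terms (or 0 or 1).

Take A = 0, B = 1/2:
A ∨ B = 0 ∨ 1/2 = 1/2
¬(A ∨ B) = ¬1/2 = 1/2
¬B = ¬1/2 = 1/2
A ∨ B = 0 ∨ 1/2 = 1/2
¬B ∨ (A ∨ B) = 1/2 ∨ 1/2 = 1/2
¬(A ∨ B) ∨ (¬B ∨ (A ∨ B)) = 1/2 ∨ 1/2 = 1/2
No assignment yields a value below 1/2, so this is the minimum.

1/2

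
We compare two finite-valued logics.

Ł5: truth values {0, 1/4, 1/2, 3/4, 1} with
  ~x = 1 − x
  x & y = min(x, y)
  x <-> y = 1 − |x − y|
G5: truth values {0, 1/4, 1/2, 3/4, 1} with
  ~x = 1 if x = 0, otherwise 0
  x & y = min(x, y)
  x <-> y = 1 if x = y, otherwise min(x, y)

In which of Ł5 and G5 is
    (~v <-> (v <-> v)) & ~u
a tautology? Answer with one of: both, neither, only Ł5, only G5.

In Ł5: at u = 0, v = 1/4 the value is 3/4 — not a tautology.
In G5: at u = 0, v = 1/4 the value is 0 — not a tautology.

neither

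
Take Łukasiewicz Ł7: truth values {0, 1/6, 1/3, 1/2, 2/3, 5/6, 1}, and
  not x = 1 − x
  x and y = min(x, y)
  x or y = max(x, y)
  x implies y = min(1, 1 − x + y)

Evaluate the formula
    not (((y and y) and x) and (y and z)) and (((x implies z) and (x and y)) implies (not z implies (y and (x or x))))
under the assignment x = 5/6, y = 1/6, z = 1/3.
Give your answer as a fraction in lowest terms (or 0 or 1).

5/6

y and y = 1/6 and 1/6 = 1/6
(y and y) and x = 1/6 and 5/6 = 1/6
y and z = 1/6 and 1/3 = 1/6
((y and y) and x) and (y and z) = 1/6 and 1/6 = 1/6
not (((y and y) and x) and (y and z)) = not 1/6 = 5/6
x implies z = 5/6 implies 1/3 = 1/2
x and y = 5/6 and 1/6 = 1/6
(x implies z) and (x and y) = 1/2 and 1/6 = 1/6
not z = not 1/3 = 2/3
x or x = 5/6 or 5/6 = 5/6
y and (x or x) = 1/6 and 5/6 = 1/6
not z implies (y and (x or x)) = 2/3 implies 1/6 = 1/2
((x implies z) and (x and y)) implies (not z implies (y and (x or x))) = 1/6 implies 1/2 = 1
not (((y and y) and x) and (y and z)) and (((x implies z) and (x and y)) implies (not z implies (y and (x or x)))) = 5/6 and 1 = 5/6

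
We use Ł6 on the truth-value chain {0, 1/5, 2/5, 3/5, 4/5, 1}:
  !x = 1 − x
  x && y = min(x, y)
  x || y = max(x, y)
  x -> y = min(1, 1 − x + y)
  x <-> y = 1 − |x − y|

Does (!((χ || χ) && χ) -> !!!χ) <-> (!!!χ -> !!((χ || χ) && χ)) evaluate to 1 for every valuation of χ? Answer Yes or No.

No

Counterexample: take χ = 0.
χ || χ = 0 || 0 = 0
(χ || χ) && χ = 0 && 0 = 0
!((χ || χ) && χ) = !0 = 1
!χ = !0 = 1
!!χ = !1 = 0
!!!χ = !0 = 1
!((χ || χ) && χ) -> !!!χ = 1 -> 1 = 1
!χ = !0 = 1
!!χ = !1 = 0
!!!χ = !0 = 1
χ || χ = 0 || 0 = 0
(χ || χ) && χ = 0 && 0 = 0
!((χ || χ) && χ) = !0 = 1
!!((χ || χ) && χ) = !1 = 0
!!!χ -> !!((χ || χ) && χ) = 1 -> 0 = 0
(!((χ || χ) && χ) -> !!!χ) <-> (!!!χ -> !!((χ || χ) && χ)) = 1 <-> 0 = 0
This gives 0 ≠ 1.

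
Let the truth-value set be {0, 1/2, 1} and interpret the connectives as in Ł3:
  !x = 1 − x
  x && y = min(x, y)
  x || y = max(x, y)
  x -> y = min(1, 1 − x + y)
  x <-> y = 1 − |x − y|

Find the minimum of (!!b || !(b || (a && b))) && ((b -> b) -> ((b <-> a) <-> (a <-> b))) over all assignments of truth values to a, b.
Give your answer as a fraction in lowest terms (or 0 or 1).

Take a = 0, b = 1/2:
!b = !1/2 = 1/2
!!b = !1/2 = 1/2
a && b = 0 && 1/2 = 0
b || (a && b) = 1/2 || 0 = 1/2
!(b || (a && b)) = !1/2 = 1/2
!!b || !(b || (a && b)) = 1/2 || 1/2 = 1/2
b -> b = 1/2 -> 1/2 = 1
b <-> a = 1/2 <-> 0 = 1/2
a <-> b = 0 <-> 1/2 = 1/2
(b <-> a) <-> (a <-> b) = 1/2 <-> 1/2 = 1
(b -> b) -> ((b <-> a) <-> (a <-> b)) = 1 -> 1 = 1
(!!b || !(b || (a && b))) && ((b -> b) -> ((b <-> a) <-> (a <-> b))) = 1/2 && 1 = 1/2
No assignment yields a value below 1/2, so this is the minimum.

1/2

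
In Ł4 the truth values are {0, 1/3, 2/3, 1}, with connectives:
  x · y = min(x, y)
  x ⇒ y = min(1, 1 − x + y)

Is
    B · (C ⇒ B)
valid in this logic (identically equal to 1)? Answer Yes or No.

Counterexample: take B = 0, C = 0.
C ⇒ B = 0 ⇒ 0 = 1
B · (C ⇒ B) = 0 · 1 = 0
This gives 0 ≠ 1.

No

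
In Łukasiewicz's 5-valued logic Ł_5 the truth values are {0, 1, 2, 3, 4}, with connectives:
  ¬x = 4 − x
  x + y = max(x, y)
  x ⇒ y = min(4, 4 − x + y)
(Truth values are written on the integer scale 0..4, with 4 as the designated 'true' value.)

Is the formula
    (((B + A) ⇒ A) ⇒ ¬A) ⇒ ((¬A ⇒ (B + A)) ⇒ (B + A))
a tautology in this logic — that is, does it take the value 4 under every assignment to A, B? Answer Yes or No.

No

Counterexample: take A = 1, B = 2.
B + A = 2 + 1 = 2
(B + A) ⇒ A = 2 ⇒ 1 = 3
¬A = ¬1 = 3
((B + A) ⇒ A) ⇒ ¬A = 3 ⇒ 3 = 4
¬A = ¬1 = 3
B + A = 2 + 1 = 2
¬A ⇒ (B + A) = 3 ⇒ 2 = 3
B + A = 2 + 1 = 2
(¬A ⇒ (B + A)) ⇒ (B + A) = 3 ⇒ 2 = 3
(((B + A) ⇒ A) ⇒ ¬A) ⇒ ((¬A ⇒ (B + A)) ⇒ (B + A)) = 4 ⇒ 3 = 3
This gives 3 ≠ 4.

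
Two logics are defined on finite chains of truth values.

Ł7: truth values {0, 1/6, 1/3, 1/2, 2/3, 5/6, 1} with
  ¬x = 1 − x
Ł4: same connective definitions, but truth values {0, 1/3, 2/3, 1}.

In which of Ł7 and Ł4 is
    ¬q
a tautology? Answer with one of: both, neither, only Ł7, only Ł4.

neither

In Ł7: at q = 1/6 the value is 5/6 — not a tautology.
In Ł4: at q = 1/3 the value is 2/3 — not a tautology.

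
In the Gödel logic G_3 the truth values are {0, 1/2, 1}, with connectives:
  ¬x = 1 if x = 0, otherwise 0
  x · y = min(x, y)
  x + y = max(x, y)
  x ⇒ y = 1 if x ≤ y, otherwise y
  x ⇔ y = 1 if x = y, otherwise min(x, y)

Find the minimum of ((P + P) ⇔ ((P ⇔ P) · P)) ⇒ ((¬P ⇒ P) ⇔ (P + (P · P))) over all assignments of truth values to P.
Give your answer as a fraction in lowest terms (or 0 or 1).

1/2

Take P = 1/2:
P + P = 1/2 + 1/2 = 1/2
P ⇔ P = 1/2 ⇔ 1/2 = 1
(P ⇔ P) · P = 1 · 1/2 = 1/2
(P + P) ⇔ ((P ⇔ P) · P) = 1/2 ⇔ 1/2 = 1
¬P = ¬1/2 = 0
¬P ⇒ P = 0 ⇒ 1/2 = 1
P · P = 1/2 · 1/2 = 1/2
P + (P · P) = 1/2 + 1/2 = 1/2
(¬P ⇒ P) ⇔ (P + (P · P)) = 1 ⇔ 1/2 = 1/2
((P + P) ⇔ ((P ⇔ P) · P)) ⇒ ((¬P ⇒ P) ⇔ (P + (P · P))) = 1 ⇒ 1/2 = 1/2
No assignment yields a value below 1/2, so this is the minimum.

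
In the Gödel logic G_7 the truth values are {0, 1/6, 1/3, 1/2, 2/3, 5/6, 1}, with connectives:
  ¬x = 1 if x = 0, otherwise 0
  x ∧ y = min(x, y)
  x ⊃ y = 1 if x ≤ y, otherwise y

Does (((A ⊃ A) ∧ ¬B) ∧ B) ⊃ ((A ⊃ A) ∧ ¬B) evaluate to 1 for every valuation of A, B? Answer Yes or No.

At A = 1/2, B = 1/6, for instance:
A ⊃ A = 1/2 ⊃ 1/2 = 1
¬B = ¬1/6 = 0
(A ⊃ A) ∧ ¬B = 1 ∧ 0 = 0
((A ⊃ A) ∧ ¬B) ∧ B = 0 ∧ 1/6 = 0
(((A ⊃ A) ∧ ¬B) ∧ B) ⊃ ((A ⊃ A) ∧ ¬B) = 0 ⊃ 0 = 1
and checking the remaining 48 assignments likewise gives ≥ 1 in every case.

Yes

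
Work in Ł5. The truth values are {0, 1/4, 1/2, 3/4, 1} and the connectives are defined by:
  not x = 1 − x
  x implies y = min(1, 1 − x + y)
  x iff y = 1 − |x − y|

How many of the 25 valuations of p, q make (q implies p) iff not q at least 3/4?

value 1: 9 assignments (counts)
value 3/4: 7 assignments (counts)
value 1/2: 5 assignments
value 1/4: 3 assignments
value 0: 1 assignment
So 16 of the 25 assignments meet the threshold.

16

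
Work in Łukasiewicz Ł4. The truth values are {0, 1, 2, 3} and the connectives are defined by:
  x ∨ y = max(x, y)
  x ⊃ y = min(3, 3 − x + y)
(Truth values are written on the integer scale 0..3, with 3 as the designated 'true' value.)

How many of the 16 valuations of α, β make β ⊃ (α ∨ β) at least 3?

α = 0, β = 0 ↦ 3  ≥
α = 0, β = 1 ↦ 3  ≥
α = 0, β = 2 ↦ 3  ≥
α = 0, β = 3 ↦ 3  ≥
α = 1, β = 0 ↦ 3  ≥
α = 1, β = 1 ↦ 3  ≥
α = 1, β = 2 ↦ 3  ≥
α = 1, β = 3 ↦ 3  ≥
α = 2, β = 0 ↦ 3  ≥
α = 2, β = 1 ↦ 3  ≥
α = 2, β = 2 ↦ 3  ≥
α = 2, β = 3 ↦ 3  ≥
α = 3, β = 0 ↦ 3  ≥
α = 3, β = 1 ↦ 3  ≥
α = 3, β = 2 ↦ 3  ≥
α = 3, β = 3 ↦ 3  ≥
So 16 of the 16 assignments meet the threshold.

16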